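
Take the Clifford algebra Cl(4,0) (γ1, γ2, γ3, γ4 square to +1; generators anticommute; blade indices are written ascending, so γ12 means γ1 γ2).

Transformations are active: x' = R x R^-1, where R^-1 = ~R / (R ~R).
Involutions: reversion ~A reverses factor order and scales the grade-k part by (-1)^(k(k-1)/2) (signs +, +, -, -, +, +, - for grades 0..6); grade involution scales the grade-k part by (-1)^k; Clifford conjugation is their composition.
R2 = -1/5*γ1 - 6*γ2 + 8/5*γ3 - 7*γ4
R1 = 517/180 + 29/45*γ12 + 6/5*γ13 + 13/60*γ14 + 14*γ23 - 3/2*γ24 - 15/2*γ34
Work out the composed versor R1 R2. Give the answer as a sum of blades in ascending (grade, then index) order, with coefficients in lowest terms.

Distribute over the terms of R2 (each basis-blade product reordered to ascending indices, repeated generators contracted through their squares):
R1 (-1/5*γ1) = -517/900*γ1 + 29/225*γ2 + 6/25*γ3 + 13/300*γ4 - 14/5*γ123 + 3/10*γ124 + 3/2*γ134
R1 (-6*γ2) = -58/15*γ1 - 517/30*γ2 + 84*γ3 - 9*γ4 + 36/5*γ123 + 13/10*γ124 + 45*γ234
R1 (8/5*γ3) = 48/25*γ1 + 112/5*γ2 + 1034/225*γ3 + 12*γ4 + 232/225*γ123 - 26/75*γ134 + 12/5*γ234
R1 (-7*γ4) = -91/60*γ1 + 21/2*γ2 + 105/2*γ3 - 3619/180*γ4 - 203/45*γ124 - 42/5*γ134 - 98*γ234
Summing the partial products and collecting blades:
Answer: -1817/450*γ1 + 3554/225*γ2 + 63601/450*γ3 - 3839/225*γ4 + 1222/225*γ123 - 131/45*γ124 - 1087/150*γ134 - 253/5*γ234


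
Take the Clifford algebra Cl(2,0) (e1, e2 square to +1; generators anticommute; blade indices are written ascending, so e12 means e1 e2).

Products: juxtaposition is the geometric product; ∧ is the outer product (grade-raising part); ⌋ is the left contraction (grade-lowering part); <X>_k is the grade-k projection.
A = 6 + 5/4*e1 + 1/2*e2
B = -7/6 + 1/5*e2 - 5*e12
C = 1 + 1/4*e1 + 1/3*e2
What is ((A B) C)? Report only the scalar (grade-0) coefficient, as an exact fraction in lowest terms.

step 1: -69/10 + 25/24*e1 - 169/30*e2 - 119/4*e12
step 2: -2453/288 - 53/5*e1 - 119/240*e2 - 5039/180*e12
Answer: -2453/288


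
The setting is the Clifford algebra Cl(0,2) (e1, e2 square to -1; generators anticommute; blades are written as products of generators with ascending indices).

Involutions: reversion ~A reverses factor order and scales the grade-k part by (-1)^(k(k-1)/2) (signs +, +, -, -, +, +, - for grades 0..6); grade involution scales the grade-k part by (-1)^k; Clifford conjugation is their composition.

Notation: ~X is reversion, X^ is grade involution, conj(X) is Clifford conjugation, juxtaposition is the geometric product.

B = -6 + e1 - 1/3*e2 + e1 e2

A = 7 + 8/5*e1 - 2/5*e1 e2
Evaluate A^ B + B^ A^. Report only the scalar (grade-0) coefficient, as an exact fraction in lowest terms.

first term: -40 + 247/15*e1 - 17/15*e2 + 149/15*e1 e2
second term: -216/5 + 37/15*e1 + 1/3*e2 + 149/15*e1 e2
Answer: -416/5


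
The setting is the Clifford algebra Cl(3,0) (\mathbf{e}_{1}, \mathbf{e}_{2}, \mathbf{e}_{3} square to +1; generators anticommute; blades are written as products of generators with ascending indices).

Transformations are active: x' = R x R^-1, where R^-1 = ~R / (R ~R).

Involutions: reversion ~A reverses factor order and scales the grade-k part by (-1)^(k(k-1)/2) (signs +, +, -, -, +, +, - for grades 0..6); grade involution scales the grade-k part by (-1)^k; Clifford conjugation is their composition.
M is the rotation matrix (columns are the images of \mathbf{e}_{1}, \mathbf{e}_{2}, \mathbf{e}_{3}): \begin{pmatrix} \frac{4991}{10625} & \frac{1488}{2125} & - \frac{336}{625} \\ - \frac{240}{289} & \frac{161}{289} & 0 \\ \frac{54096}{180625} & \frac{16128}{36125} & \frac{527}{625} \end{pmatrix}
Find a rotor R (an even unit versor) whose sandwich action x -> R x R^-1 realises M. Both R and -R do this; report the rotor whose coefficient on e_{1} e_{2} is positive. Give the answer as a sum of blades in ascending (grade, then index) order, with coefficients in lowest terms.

Method: write R = a + b12*e_{1} e_{2} + b13*e_{1} e_{3} + b23*e_{2} e_{3} with a^2 + b12^2 + b13^2 + b23^2 = 1 (so R^-1 = ~R). Expanding the columns R e_j ~R gives tr M = 4a^2 - 1 and, from the antisymmetric part, M21 - M12 = -4a*b12, M13 - M31 = 4a*b13, M32 - M23 = -4a*b23.
Here tr M = \frac{13511}{7225}, so a^2 = (1 + tr M)/4 = \frac{5184}{7225} and a = ±\frac{72}{85}. Taking a = \frac{72}{85}: M21 - M12 = -\frac{55296}{36125}, M13 - M31 = -\frac{6048}{7225}, M32 - M23 = \frac{16128}{36125}, giving b12 = \frac{192}{425}, b13 = -\frac{21}{85}, b23 = -\frac{56}{425}, i.e. R = \frac{72}{85} + \frac{192}{425} e_{1} e_{2} - \frac{21}{85} e_{1} e_{3} - \frac{56}{425} e_{2} e_{3}.
Its e_{1} e_{2} coefficient is already positive.
Answer: \frac{72}{85} + \frac{192}{425} e_{1} e_{2} - \frac{21}{85} e_{1} e_{3} - \frac{56}{425} e_{2} e_{3}. Recall the cover is two-to-one: with M of trace \frac{13511}{7225}, both preimages act alike, and the stated e_{1} e_{2} sign chooses the sheet.


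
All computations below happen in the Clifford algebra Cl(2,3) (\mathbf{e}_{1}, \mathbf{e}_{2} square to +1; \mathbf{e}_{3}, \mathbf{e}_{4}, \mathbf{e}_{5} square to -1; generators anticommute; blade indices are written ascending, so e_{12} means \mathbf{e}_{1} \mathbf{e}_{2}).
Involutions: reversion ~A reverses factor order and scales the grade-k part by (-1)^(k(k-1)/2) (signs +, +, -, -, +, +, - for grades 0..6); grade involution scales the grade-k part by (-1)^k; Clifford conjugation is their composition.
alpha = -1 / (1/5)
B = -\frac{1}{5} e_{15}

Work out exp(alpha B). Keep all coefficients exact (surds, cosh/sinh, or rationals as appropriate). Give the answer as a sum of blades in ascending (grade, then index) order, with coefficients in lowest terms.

B^2 = (-\frac{1}{5})^2*(e_{15})^2 = \frac{1}{25}*(+1) = \frac{1}{25} (a basis 2-blade squares to minus the product of its generators' squares).
B^2 = \frac{1}{25} — the series telescopes hyperbolically here: l = \frac{1}{5}, alpha*l = -1, so exp(alpha B) = cosh(-1) + (sinh(-1)/(\frac{1}{5}))*B = \cosh{\left(1 \right)} + (- 5 \sinh{\left(1 \right)})*B.
Answer: \cosh{\left(1 \right)} + \sinh{\left(1 \right)} e_{15}


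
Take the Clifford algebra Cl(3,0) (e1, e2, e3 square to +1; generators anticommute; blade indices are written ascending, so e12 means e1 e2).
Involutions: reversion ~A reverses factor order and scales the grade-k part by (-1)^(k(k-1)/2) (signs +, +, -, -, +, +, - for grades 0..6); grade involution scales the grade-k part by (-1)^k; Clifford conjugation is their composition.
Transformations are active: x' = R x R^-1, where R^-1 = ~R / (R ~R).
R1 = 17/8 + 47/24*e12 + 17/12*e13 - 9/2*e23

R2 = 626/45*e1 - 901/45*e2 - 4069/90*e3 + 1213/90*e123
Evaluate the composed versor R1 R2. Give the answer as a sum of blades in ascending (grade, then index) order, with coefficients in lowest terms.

Distribute over the terms of R1 (each basis-blade product reordered to ascending indices, repeated generators contracted through their squares):
(17/8) R2 = 5321/180*e1 - 15317/360*e2 - 69173/720*e3 + 20621/720*e123
(47/24*e12) R2 = -42347/1080*e1 - 14711/540*e2 - 57011/2160*e3 - 191243/2160*e123
(17/12*e13) R2 = -69173/1080*e1 + 20621/1080*e2 - 5321/270*e3 + 15317/540*e123
(-9/2*e23) R2 = 1213/20*e1 + 4069/20*e2 - 901/10*e3 - 313/5*e123
Summing the partial products and collecting blades:
Answer: -3523/270*e1 + 82487/540*e2 - 9291/40*e3 - 1412/15*e123


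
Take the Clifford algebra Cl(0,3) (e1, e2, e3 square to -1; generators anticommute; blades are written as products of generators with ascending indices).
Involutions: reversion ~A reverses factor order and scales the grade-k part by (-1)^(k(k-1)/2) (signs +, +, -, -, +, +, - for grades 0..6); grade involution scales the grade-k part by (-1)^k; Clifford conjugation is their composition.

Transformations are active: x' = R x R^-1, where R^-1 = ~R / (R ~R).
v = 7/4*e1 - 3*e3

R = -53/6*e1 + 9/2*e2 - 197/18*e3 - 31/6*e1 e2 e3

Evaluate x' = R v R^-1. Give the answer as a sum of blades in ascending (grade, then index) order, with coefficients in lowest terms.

~R = -53/6*e1 + 9/2*e2 - 197/18*e3 + 31/6*e1 e2 e3, and R ~R = -19825/81, so R^-1 = ~R / (-19825/81).
R v = -139/8 - 187/8*e1 e2 + 3287/72*e1 e3 - 107/24*e2 e3
Answer: -63289/19825*e1 - 393/305*e2 + 597/1300*e3


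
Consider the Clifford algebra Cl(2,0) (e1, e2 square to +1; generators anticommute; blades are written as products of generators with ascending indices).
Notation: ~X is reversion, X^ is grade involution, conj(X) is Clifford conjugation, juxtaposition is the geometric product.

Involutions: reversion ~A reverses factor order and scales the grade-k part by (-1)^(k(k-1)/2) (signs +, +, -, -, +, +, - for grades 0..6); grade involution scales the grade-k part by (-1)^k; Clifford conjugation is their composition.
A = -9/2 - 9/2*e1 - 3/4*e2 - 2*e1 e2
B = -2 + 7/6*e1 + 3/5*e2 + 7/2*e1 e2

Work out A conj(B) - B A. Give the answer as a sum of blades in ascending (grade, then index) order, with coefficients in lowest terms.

first term: 77/10 + 513/40*e1 + 1057/60*e2 + 863/40*e1 e2
second term: 103/10 + 93/40*e1 + 733/60*e2 - 397/40*e1 e2
Answer: -13/5 + 21/2*e1 + 27/5*e2 + 63/2*e1 e2


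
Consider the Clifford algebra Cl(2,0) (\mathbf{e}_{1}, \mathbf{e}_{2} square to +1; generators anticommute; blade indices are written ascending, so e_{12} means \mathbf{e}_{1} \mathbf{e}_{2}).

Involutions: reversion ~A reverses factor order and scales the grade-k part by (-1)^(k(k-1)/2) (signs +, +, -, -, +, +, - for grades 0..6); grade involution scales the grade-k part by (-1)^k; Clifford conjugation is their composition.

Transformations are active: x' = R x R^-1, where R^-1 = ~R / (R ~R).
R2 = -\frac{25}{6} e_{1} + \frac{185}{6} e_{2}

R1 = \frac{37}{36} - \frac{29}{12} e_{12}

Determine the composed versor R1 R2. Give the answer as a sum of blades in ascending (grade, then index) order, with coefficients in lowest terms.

Distribute over the terms of R1 (each basis-blade product reordered to ascending indices, repeated generators contracted through their squares):
(\frac{37}{36}) R2 = -\frac{925}{216} e_{1} + \frac{6845}{216} e_{2}
(-\frac{29}{12} e_{12}) R2 = -\frac{5365}{72} e_{1} - \frac{725}{72} e_{2}
Summing the partial products and collecting blades:
Answer: -\frac{4255}{54} e_{1} + \frac{2335}{108} e_{2}


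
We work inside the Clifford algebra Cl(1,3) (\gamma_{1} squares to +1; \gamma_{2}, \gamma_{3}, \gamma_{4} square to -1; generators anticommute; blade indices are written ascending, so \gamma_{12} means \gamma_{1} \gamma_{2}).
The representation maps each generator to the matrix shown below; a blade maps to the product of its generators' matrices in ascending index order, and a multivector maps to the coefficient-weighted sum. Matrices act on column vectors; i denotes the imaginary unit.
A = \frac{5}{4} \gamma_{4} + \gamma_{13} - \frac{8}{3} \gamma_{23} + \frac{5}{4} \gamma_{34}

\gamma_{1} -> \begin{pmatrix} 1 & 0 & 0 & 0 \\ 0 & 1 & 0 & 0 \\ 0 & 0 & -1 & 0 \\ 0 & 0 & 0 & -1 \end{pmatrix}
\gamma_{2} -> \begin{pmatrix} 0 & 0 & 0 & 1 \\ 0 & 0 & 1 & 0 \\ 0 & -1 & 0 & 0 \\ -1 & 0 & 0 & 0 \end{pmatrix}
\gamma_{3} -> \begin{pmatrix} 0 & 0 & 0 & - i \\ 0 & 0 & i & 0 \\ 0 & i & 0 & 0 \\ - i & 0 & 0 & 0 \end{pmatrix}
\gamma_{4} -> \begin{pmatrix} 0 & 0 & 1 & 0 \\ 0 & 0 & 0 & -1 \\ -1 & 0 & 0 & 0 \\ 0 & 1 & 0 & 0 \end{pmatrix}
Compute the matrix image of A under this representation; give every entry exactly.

Bivector images (products of the table entries): rho(\gamma_{13}) = rho(\gamma_{1})rho(\gamma_{3}) = \begin{pmatrix} 0 & 0 & 0 & - i \\ 0 & 0 & i & 0 \\ 0 & - i & 0 & 0 \\ i & 0 & 0 & 0 \end{pmatrix}; rho(\gamma_{23}) = rho(\gamma_{2})rho(\gamma_{3}) = \begin{pmatrix} - i & 0 & 0 & 0 \\ 0 & i & 0 & 0 \\ 0 & 0 & - i & 0 \\ 0 & 0 & 0 & i \end{pmatrix}; rho(\gamma_{34}) = rho(\gamma_{3})rho(\gamma_{4}) = \begin{pmatrix} 0 & - i & 0 & 0 \\ - i & 0 & 0 & 0 \\ 0 & 0 & 0 & - i \\ 0 & 0 & - i & 0 \end{pmatrix}.
M = (\frac{5}{4})*rho(\gamma_{4}) + (1)*rho(\gamma_{13}) + (-\frac{8}{3})*rho(\gamma_{23}) + (\frac{5}{4})*rho(\gamma_{34}), summed entrywise:
Answer: \begin{pmatrix} \frac{8 i}{3} & - \frac{5 i}{4} & \frac{5}{4} & - i \\ - \frac{5 i}{4} & - \frac{8 i}{3} & i & - \frac{5}{4} \\ - \frac{5}{4} & - i & \frac{8 i}{3} & - \frac{5 i}{4} \\ i & \frac{5}{4} & - \frac{5 i}{4} & - \frac{8 i}{3} \end{pmatrix}


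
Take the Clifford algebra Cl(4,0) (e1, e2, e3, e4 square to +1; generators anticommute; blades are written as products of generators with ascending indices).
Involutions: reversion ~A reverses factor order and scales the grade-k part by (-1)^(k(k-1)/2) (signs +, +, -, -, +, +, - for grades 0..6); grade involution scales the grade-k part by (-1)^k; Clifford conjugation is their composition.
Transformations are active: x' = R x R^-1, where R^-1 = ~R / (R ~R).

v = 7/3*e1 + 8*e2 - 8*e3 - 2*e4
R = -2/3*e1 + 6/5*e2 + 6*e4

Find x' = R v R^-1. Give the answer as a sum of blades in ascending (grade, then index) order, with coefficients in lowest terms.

~R = -2/3*e1 + 6/5*e2 + 6*e4, and R ~R = 8524/225, so R^-1 = ~R / (8524/225).
R v = -178/45 - 122/15*e1 e2 + 16/3*e1 e3 - 38/3*e1 e4 - 48/5*e2 e3 - 252/5*e2 e4 + 48*e3 e4
Answer: -14027/6393*e1 - 17582/2131*e2 + 8*e3 + 1592/2131*e4


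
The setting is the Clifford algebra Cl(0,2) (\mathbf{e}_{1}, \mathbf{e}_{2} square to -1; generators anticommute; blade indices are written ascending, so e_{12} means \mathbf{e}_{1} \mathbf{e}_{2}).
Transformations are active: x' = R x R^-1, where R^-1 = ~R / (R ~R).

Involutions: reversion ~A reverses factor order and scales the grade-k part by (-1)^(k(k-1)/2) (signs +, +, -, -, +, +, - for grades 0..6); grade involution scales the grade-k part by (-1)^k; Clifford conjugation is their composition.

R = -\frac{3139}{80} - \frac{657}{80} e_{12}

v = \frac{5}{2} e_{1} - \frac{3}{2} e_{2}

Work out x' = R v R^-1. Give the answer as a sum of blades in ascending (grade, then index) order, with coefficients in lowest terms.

~R = -\frac{3139}{80} + \frac{657}{80} e_{12}, and R ~R = \frac{1028497}{640}, so R^-1 = ~R / (\frac{1028497}{640}).
R v = -\frac{8833}{80} e_{1} + \frac{1533}{40} e_{2}
Answer: \frac{5581}{1930} e_{1} - \frac{717}{1930} e_{2}


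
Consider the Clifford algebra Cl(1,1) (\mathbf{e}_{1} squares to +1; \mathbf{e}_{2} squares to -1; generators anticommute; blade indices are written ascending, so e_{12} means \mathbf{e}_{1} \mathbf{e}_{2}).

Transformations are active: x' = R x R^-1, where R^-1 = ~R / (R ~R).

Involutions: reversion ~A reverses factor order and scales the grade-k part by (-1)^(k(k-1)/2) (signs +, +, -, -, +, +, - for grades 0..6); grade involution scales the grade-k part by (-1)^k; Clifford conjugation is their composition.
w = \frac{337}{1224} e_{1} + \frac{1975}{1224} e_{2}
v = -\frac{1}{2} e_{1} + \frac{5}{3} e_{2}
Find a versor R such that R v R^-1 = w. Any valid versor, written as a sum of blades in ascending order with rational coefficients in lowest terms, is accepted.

Since q(v) = q(w) = -\frac{91}{36}, the sum R = v + w = -\frac{275}{1224} e_{1} + \frac{4015}{1224} e_{2} does the job whenever invertible.
Answer: -\frac{275}{1224} e_{1} + \frac{4015}{1224} e_{2}


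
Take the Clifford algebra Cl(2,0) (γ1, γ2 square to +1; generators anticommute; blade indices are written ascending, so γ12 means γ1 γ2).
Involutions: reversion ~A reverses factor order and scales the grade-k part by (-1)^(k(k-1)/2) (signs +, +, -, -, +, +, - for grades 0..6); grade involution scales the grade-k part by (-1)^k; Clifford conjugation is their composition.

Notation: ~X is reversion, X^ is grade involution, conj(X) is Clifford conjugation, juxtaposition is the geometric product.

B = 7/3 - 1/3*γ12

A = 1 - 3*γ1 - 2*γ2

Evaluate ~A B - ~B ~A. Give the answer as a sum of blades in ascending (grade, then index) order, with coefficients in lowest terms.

first term: 7/3 - 23/3*γ1 - 11/3*γ2 - 1/3*γ12
second term: 7/3 - 23/3*γ1 - 11/3*γ2 + 1/3*γ12
Answer: -2/3*γ12


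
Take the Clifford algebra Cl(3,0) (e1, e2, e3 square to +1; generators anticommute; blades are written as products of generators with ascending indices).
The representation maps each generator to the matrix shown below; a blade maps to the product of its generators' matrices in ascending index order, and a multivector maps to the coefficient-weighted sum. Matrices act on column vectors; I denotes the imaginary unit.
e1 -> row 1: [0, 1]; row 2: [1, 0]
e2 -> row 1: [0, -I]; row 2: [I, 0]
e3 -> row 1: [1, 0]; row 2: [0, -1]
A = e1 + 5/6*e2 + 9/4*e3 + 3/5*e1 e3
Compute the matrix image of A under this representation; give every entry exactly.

Bivector images (products of the table entries): rho(e1 e3) = rho(e1)rho(e3) = row 1: [0, -1]; row 2: [1, 0].
M = (1)*rho(e1) + (5/6)*rho(e2) + (9/4)*rho(e3) + (3/5)*rho(e1 e3), summed entrywise:
Answer: row 1: [9/4, 2/5 - 5*I/6]; row 2: [8/5 + 5*I/6, -9/4]


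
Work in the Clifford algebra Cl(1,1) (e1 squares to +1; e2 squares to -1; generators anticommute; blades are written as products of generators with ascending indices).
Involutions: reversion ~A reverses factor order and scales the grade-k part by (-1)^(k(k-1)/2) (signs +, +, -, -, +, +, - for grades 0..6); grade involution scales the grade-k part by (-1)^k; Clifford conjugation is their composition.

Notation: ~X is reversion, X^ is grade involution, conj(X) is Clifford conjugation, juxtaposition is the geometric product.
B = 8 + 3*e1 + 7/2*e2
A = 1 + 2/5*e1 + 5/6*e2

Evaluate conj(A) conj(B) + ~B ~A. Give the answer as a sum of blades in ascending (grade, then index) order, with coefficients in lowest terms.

first term: 377/60 - 31/5*e1 - 61/6*e2 - 11/10*e1 e2
second term: 377/60 + 31/5*e1 + 61/6*e2 + 11/10*e1 e2
Answer: 377/30


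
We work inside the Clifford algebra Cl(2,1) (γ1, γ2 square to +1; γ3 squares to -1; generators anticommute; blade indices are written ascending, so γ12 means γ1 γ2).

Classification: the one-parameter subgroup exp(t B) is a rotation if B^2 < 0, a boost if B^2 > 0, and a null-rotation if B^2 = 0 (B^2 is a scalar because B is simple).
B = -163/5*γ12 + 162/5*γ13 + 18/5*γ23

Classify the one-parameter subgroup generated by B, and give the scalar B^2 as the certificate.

B^2 term by term: the squares give (-163/5)^2*(γ12)^2 + (162/5)^2*(γ13)^2 + (18/5)^2*(γ23)^2 = 26569/25*(-1) + 26244/25*(+1) + 324/25*(+1) = -1/25 (each basis 2-blade squares to minus the product of its generators' squares); cross terms between blades sharing an index anticommute and cancel. So B^2 = -1/25.
Answer: rotation, certificate B^2 = -1/25. Because -1/25 is invariant under every versor sandwich, the classification follows from its sign alone.


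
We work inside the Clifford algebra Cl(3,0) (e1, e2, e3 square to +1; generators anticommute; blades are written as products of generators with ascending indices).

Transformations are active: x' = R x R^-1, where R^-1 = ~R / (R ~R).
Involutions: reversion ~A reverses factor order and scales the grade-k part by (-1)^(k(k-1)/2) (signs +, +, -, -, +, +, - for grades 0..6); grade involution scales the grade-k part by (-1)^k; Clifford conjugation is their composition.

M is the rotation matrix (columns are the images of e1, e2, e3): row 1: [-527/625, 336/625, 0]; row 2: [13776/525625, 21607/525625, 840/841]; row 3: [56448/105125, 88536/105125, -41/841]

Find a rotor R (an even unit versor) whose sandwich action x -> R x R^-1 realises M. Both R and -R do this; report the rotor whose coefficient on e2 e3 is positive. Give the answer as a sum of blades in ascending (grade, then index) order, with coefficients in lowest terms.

Method: write R = a + b12*e1 e2 + b13*e1 e3 + b23*e2 e3 with a^2 + b12^2 + b13^2 + b23^2 = 1 (so R^-1 = ~R). Expanding the columns R e_j ~R gives tr M = 4a^2 - 1 and, from the antisymmetric part, M21 - M12 = -4a*b12, M13 - M31 = 4a*b13, M32 - M23 = -4a*b23.
Here tr M = -17889/21025, so a^2 = (1 + tr M)/4 = 784/21025 and a = ±28/145. Taking a = 28/145: M21 - M12 = -10752/21025, M13 - M31 = -56448/105125, M32 - M23 = -16464/105125, giving b12 = 96/145, b13 = -504/725, b23 = 147/725, i.e. R = 28/145 + 96/145*e1 e2 - 504/725*e1 e3 + 147/725*e2 e3.
Its e2 e3 coefficient is already positive.
Answer: 28/145 + 96/145*e1 e2 - 504/725*e1 e3 + 147/725*e2 e3. Recall the cover is two-to-one: with M of trace -17889/21025, both preimages act alike, and the stated e2 e3 sign chooses the sheet.


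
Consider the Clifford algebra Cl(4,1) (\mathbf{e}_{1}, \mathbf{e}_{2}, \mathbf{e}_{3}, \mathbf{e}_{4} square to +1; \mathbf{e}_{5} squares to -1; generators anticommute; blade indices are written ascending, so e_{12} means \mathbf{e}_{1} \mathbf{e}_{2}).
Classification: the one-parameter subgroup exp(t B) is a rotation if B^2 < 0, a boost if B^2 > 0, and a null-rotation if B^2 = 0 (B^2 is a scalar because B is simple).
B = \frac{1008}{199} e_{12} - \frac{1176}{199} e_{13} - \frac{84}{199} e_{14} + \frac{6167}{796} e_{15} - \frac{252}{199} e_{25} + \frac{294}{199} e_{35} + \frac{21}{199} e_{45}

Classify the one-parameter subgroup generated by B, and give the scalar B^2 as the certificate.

B^2 term by term: the squares give (\frac{1008}{199})^2*(e_{12})^2 + (-\frac{1176}{199})^2*(e_{13})^2 + (-\frac{84}{199})^2*(e_{14})^2 + (\frac{6167}{796})^2*(e_{15})^2 + (-\frac{252}{199})^2*(e_{25})^2 + (\frac{294}{199})^2*(e_{35})^2 + (\frac{21}{199})^2*(e_{45})^2 = \frac{1016064}{39601}*(-1) + \frac{1382976}{39601}*(-1) + \frac{7056}{39601}*(-1) + \frac{38031889}{633616}*(+1) + \frac{63504}{39601}*(+1) + \frac{86436}{39601}*(+1) + \frac{441}{39601}*(+1) = \frac{49}{16} (each basis 2-blade squares to minus the product of its generators' squares); cross terms between blades sharing an index anticommute and cancel; the commuting (index-disjoint) pairs give grade-4 terms 2*c*c'*(blade product), which cancel blade by blade — e_{1235}: \frac{592704}{39601} - \frac{592704}{39601} = 0; e_{1245}: \frac{42336}{39601} - \frac{42336}{39601} = 0; e_{1345}: -\frac{49392}{39601} + \frac{49392}{39601} = 0 — confirming B is simple. So B^2 = \frac{49}{16}.
Answer: boost, certificate B^2 = \frac{49}{16}. Note: conjugating B changes its blade decomposition but never the scalar B^2 = \frac{49}{16}, whose sign settles the classification.


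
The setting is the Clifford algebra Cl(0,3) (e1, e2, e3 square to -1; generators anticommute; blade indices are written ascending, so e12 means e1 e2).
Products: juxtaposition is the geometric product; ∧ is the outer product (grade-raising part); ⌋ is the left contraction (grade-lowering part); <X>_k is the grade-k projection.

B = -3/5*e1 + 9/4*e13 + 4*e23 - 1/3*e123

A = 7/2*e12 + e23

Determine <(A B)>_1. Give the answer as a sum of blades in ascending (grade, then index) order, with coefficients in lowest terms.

step 1: -4 + 1/3*e1 - 21/10*e2 + 7/6*e3 - 9/4*e12 - 14*e13 + 63/8*e23 - 3/5*e123
step 2: 1/3*e1 - 21/10*e2 + 7/6*e3
Answer: 1/3*e1 - 21/10*e2 + 7/6*e3


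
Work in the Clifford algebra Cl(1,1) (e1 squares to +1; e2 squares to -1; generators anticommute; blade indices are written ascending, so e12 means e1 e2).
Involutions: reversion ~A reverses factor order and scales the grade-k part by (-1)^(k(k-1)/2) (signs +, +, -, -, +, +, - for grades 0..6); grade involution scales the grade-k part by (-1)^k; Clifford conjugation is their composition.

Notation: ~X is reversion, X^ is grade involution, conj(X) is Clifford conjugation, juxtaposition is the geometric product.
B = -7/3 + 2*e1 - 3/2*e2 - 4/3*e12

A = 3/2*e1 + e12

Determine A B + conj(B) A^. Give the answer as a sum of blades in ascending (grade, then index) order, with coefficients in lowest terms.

first term: 5/3 - 2*e1 - 4*e2 - 55/12*e12
second term: 13/3 + 5*e1 - 1/12*e12
Answer: 6 + 3*e1 - 4*e2 - 14/3*e12


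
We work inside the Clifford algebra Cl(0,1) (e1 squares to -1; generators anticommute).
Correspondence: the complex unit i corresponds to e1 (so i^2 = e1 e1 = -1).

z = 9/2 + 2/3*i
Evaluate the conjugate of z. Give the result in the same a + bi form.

In blades: z = 9/2 + 2/3*e1.
Conjugation here is Clifford conjugation: the scalar is fixed and the grade-1 and grade-2 blades all flip sign, giving 9/2 - 2/3*e1; translating back:
Answer: 9/2 - 2/3*i


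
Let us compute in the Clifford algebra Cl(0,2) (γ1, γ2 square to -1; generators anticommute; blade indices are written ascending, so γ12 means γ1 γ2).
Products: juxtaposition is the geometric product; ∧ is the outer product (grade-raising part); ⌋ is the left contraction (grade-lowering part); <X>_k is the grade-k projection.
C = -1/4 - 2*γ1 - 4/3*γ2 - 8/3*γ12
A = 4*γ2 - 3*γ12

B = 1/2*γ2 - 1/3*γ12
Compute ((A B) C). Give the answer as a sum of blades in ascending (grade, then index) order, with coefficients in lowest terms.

step 1: -3 + 1/6*γ1
step 2: 13/12 + 143/24*γ1 + 40/9*γ2 + 70/9*γ12
Answer: 13/12 + 143/24*γ1 + 40/9*γ2 + 70/9*γ12


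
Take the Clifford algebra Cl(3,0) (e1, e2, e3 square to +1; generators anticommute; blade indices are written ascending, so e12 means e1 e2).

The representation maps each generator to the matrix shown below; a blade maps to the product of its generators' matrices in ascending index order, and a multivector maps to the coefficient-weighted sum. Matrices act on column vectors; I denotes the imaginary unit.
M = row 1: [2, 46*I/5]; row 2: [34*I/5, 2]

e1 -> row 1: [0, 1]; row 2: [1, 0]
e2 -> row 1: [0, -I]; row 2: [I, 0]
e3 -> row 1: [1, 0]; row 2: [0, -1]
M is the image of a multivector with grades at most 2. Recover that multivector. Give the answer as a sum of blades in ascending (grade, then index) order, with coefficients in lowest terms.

Method: 1, rho(e1), rho(e2), rho(e3) form a trace-orthogonal basis of the 2x2 complex matrices (tr(X Y) = 2 if X = Y, else 0), so M = m0*1 + m1*rho(e1) + m2*rho(e2) + m3*rho(e3) with m0 = tr(M)/2 = 2, m1 = tr(M rho(e1))/2 = 8*I, m2 = tr(M rho(e2))/2 = -6/5, m3 = tr(M rho(e3))/2 = 0.
Multiplying table entries, the bivector images are rho(e12) = I*rho(e3), rho(e13) = -I*rho(e2), rho(e23) = I*rho(e1); with real blade coefficients the real parts of m0..m3 are the coefficients of 1, e1, e2, e3 and the imaginary parts give the bivectors (e23: Im m1, e13: -Im m2, e12: Im m3).
Answer: 2 - 6/5*e2 + 8*e23


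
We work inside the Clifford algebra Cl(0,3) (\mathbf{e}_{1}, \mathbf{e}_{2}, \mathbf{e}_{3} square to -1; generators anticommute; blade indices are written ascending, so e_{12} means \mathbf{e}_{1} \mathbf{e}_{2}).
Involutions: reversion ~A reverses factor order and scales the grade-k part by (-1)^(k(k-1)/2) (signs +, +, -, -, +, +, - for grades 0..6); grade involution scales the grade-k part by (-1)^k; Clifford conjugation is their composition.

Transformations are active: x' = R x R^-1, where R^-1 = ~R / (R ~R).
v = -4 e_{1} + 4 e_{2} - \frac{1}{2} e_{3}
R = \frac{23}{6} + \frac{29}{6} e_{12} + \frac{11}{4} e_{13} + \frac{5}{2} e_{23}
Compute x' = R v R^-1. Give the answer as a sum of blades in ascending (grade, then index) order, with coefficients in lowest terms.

~R = \frac{23}{6} - \frac{29}{6} e_{12} - \frac{11}{4} e_{13} - \frac{5}{2} e_{23}, and R ~R = \frac{7469}{144}, so R^-1 = ~R / (\frac{7469}{144}).
R v = -\frac{799}{24} e_{1} - \frac{11}{4} e_{2} - \frac{35}{12} e_{3} - \frac{281}{12} e_{123}
Answer: -\frac{2158}{679} e_{1} - \frac{1306}{679} e_{2} - \frac{5833}{1358} e_{3}


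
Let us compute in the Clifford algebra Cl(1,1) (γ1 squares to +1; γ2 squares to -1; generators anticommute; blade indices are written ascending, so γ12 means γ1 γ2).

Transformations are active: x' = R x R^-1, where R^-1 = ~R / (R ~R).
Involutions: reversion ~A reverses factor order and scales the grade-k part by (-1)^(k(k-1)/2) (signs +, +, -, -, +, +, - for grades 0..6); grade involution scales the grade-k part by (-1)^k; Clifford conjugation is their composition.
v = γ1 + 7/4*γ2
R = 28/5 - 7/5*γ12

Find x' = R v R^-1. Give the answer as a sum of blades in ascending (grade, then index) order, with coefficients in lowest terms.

~R = 28/5 + 7/5*γ12, and R ~R = 147/5, so R^-1 = ~R / (147/5).
R v = 161/20*γ1 + 56/5*γ2
Answer: 31/15*γ1 + 151/60*γ2


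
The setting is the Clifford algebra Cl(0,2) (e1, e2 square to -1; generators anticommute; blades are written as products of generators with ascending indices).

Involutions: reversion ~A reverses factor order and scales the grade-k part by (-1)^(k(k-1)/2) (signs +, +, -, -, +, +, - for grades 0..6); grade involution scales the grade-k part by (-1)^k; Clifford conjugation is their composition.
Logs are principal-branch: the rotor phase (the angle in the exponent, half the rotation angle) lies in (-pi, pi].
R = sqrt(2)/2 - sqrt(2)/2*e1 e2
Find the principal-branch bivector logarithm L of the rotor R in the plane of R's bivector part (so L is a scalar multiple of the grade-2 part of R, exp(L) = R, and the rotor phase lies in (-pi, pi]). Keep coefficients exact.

The scalar part of R is sqrt(2)/2, which pins the rotor phase on the principal branch; dividing the bivector part by the sine of that phase recovers the unit plane, and L is the phase times that plane.
Concretely: cos(phase) = sqrt(2)/2 gives phase = ±pi/4, and since phase/sin(phase) is even the sign is immaterial: L = (phase/sin(phase)) * <R>_2 = (sqrt(2)*pi/4) * <R>_2.
Answer: -pi/4*e1 e2


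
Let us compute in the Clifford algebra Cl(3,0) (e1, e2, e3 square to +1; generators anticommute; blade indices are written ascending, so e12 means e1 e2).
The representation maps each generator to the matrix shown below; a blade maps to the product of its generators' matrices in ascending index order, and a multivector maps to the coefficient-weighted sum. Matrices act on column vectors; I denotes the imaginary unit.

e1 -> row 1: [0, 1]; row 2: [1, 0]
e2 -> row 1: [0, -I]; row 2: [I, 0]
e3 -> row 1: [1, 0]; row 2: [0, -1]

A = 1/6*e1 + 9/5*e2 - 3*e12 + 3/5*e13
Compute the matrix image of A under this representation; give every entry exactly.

Bivector images (products of the table entries): rho(e12) = rho(e1)rho(e2) = row 1: [I, 0]; row 2: [0, -I]; rho(e13) = rho(e1)rho(e3) = row 1: [0, -1]; row 2: [1, 0].
M = (1/6)*rho(e1) + (9/5)*rho(e2) + (-3)*rho(e12) + (3/5)*rho(e13), summed entrywise:
Answer: row 1: [-3*I, -13/30 - 9*I/5]; row 2: [23/30 + 9*I/5, 3*I]


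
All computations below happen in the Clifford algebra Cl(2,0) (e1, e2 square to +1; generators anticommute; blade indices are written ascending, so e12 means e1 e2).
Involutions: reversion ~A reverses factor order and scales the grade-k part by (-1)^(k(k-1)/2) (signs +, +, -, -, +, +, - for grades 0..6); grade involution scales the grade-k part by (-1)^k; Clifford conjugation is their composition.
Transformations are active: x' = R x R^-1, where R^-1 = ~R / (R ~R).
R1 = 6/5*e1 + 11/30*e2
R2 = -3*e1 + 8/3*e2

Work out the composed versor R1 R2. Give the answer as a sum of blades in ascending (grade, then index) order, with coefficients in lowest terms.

Distribute over the terms of R1 (each basis-blade product reordered to ascending indices, repeated generators contracted through their squares):
(6/5*e1) R2 = -18/5 + 16/5*e12
(11/30*e2) R2 = 44/45 + 11/10*e12
Summing the partial products and collecting blades:
Answer: -118/45 + 43/10*e12


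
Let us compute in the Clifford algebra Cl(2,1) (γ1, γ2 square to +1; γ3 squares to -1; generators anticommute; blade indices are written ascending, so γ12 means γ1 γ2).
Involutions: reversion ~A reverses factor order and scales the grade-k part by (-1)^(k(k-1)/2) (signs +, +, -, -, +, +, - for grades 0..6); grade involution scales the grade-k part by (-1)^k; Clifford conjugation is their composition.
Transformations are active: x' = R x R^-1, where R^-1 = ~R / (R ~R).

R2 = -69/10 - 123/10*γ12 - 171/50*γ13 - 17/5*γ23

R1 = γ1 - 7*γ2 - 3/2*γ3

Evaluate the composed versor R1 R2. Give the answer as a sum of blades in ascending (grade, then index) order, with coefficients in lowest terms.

Distribute over the terms of R1 (each basis-blade product reordered to ascending indices, repeated generators contracted through their squares):
(γ1) R2 = -69/10*γ1 - 123/10*γ2 - 171/50*γ3 - 17/5*γ123
(-7*γ2) R2 = -861/10*γ1 + 483/10*γ2 + 119/5*γ3 - 1197/50*γ123
(-3/2*γ3) R2 = 513/100*γ1 + 51/10*γ2 + 207/20*γ3 + 369/20*γ123
Summing the partial products and collecting blades:
Answer: -8787/100*γ1 + 411/10*γ2 + 3073/100*γ3 - 889/100*γ123


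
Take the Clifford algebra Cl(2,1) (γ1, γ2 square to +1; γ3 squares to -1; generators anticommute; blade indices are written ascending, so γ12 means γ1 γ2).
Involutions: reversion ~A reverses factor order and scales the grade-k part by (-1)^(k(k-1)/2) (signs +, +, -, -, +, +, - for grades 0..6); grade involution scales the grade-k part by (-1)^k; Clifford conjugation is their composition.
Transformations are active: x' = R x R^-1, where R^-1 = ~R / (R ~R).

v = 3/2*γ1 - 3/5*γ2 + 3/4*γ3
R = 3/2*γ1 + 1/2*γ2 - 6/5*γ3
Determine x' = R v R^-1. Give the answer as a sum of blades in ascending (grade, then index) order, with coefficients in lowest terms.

~R = 3/2*γ1 + 1/2*γ2 - 6/5*γ3, and R ~R = 53/50, so R^-1 = ~R / (53/50).
R v = 57/20 - 33/20*γ12 + 117/40*γ13 - 69/200*γ23
Answer: 348/53*γ1 + 1743/530*γ2 - 1527/212*γ3


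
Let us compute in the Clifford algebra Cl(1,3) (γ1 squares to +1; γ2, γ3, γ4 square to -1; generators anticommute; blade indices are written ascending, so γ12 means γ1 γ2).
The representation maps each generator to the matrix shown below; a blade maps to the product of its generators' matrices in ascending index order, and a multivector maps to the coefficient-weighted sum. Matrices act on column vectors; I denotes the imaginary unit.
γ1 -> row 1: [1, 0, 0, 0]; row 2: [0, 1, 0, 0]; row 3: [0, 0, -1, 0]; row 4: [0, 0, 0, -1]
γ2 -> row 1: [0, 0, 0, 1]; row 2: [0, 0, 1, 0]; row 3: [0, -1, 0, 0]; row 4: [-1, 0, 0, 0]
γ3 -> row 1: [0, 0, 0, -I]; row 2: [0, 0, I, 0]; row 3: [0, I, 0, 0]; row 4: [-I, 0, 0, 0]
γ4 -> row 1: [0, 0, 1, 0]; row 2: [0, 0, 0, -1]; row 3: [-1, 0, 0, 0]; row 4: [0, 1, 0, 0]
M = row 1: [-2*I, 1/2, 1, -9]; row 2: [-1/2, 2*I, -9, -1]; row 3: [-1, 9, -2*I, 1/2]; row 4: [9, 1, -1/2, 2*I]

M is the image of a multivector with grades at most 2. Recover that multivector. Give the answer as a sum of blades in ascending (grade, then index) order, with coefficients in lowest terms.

Method: the blade images are trace-orthogonal — tr(rho(e_A) rho(e_B)^-1) = 4 if A = B and 0 otherwise — and rho(e_A)^-1 = (e_A)^2 * rho(e_A) with (e_A)^2 = +1 or -1, so the coefficient of e_A in the preimage is (e_A)^2 * tr(M rho(e_A))/4.
Nonzero projections over blades of grade <= 2: γ2: (γ2)^2 = -1, tr(M rho(γ2)) = 36, coefficient -9; γ4: (γ4)^2 = -1, tr(M rho(γ4)) = -4, coefficient 1; γ23: (γ23)^2 = -1, tr(M rho(γ23)) = -8, coefficient 2; γ24: (γ24)^2 = -1, tr(M rho(γ24)) = -2, coefficient 1/2. Every other blade of grade <= 2 projects to 0.
Answer: -9*γ2 + γ4 + 2*γ23 + 1/2*γ24


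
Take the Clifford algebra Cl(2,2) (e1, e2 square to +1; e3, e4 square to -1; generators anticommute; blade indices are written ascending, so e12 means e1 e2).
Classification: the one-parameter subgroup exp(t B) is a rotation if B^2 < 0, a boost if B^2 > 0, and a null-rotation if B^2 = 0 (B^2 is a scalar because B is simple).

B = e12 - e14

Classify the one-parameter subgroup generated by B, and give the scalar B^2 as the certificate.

B^2 term by term: the squares give (1)^2*(e12)^2 + (-1)^2*(e14)^2 = 1*(-1) + 1*(+1) = 0 (each basis 2-blade squares to minus the product of its generators' squares); cross terms between blades sharing an index anticommute and cancel. So B^2 = 0.
Answer: null-rotation, certificate B^2 = 0. B^2 = 0 is basis-independent, so its sign is the whole story.


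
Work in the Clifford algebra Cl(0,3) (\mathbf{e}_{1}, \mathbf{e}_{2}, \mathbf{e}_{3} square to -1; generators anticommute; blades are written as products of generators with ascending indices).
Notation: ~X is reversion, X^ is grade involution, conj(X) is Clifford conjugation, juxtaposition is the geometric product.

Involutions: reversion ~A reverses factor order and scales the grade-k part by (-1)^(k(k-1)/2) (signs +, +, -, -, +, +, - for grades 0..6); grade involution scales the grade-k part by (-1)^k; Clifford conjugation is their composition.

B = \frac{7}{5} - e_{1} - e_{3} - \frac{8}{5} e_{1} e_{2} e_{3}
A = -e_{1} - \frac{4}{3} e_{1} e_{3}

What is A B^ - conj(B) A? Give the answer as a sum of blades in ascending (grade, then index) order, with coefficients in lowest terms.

first term: 1 - \frac{1}{15} e_{1} - \frac{32}{15} e_{2} - \frac{4}{3} e_{3} - \frac{43}{15} e_{1} e_{3} + \frac{8}{5} e_{2} e_{3}
second term: 1 - \frac{41}{15} e_{1} + \frac{32}{15} e_{2} + \frac{4}{3} e_{3} - \frac{13}{15} e_{1} e_{3} - \frac{8}{5} e_{2} e_{3}
Answer: \frac{8}{3} e_{1} - \frac{64}{15} e_{2} - \frac{8}{3} e_{3} - 2 e_{1} e_{3} + \frac{16}{5} e_{2} e_{3}


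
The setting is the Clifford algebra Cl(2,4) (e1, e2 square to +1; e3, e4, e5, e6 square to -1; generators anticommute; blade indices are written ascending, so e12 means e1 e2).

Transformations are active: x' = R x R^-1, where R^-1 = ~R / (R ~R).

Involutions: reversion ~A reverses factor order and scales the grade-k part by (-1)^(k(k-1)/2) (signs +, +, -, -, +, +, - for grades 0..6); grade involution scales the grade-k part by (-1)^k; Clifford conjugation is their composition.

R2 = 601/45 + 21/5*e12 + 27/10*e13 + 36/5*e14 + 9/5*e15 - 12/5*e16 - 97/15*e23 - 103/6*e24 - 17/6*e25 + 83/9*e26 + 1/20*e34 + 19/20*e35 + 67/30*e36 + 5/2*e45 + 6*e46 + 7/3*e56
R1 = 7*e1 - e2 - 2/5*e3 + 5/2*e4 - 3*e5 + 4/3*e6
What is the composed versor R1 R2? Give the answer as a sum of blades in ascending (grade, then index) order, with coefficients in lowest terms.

Distribute over the terms of R1 (each basis-blade product reordered to ascending indices, repeated generators contracted through their squares):
(7*e1) R2 = 4207/45*e1 + 147/5*e2 + 189/10*e3 + 252/5*e4 + 63/5*e5 - 84/5*e6 - 679/15*e123 - 721/6*e124 - 119/6*e125 + 581/9*e126 + 7/20*e134 + 133/20*e135 + 469/30*e136 + 35/2*e145 + 42*e146 + 49/3*e156
(-e2) R2 = 21/5*e1 - 601/45*e2 + 97/15*e3 + 103/6*e4 + 17/6*e5 - 83/9*e6 + 27/10*e123 + 36/5*e124 + 9/5*e125 - 12/5*e126 - 1/20*e234 - 19/20*e235 - 67/30*e236 - 5/2*e245 - 6*e246 - 7/3*e256
(-2/5*e3) R2 = -27/25*e1 + 194/75*e2 - 1202/225*e3 + 1/50*e4 + 19/50*e5 + 67/75*e6 - 42/25*e123 + 72/25*e134 + 18/25*e135 - 24/25*e136 - 103/15*e234 - 17/15*e235 + 166/45*e236 - e345 - 12/5*e346 - 14/15*e356
(5/2*e4) R2 = 18*e1 - 515/12*e2 + 1/8*e3 + 601/18*e4 - 25/4*e5 - 15*e6 + 21/2*e124 + 27/4*e134 - 9/2*e145 + 6*e146 - 97/6*e234 + 85/12*e245 - 415/18*e246 - 19/8*e345 - 67/12*e346 + 35/6*e456
(-3*e5) R2 = -27/5*e1 + 17/2*e2 - 57/20*e3 - 15/2*e4 - 601/15*e5 + 7*e6 - 63/5*e125 - 81/10*e135 - 108/5*e145 - 36/5*e156 + 97/5*e235 + 103/2*e245 + 83/3*e256 - 3/20*e345 + 67/10*e356 + 18*e456
(4/3*e6) R2 = -16/5*e1 + 332/27*e2 + 134/45*e3 + 8*e4 + 28/9*e5 + 2404/135*e6 + 28/5*e126 + 18/5*e136 + 48/5*e146 + 12/5*e156 - 388/45*e236 - 206/9*e246 - 34/9*e256 + 1/15*e346 + 19/15*e356 + 10/3*e456
Summing the partial products and collecting blades:
Answer: 23852/225*e1 - 9421/2700*e2 + 36499/1800*e3 + 22832/225*e4 - 24653/900*e5 - 10342/675*e6 - 6637/150*e123 - 1537/15*e124 - 919/30*e125 + 3049/45*e126 + 499/50*e134 - 73/100*e135 + 2741/150*e136 - 43/5*e145 + 288/5*e146 + 173/15*e156 - 277/12*e234 + 1039/60*e235 - 43/6*e236 + 673/12*e245 - 935/18*e246 + 194/9*e256 - 141/40*e345 - 95/12*e346 + 211/30*e356 + 163/6*e456


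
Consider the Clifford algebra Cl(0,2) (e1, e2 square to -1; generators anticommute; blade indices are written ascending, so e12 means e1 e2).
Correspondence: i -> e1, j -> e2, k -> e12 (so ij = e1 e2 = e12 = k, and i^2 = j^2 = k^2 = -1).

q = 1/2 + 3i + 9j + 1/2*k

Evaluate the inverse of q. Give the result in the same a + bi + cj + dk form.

In blades: q = 1/2 + 3*e1 + 9*e2 + 1/2*e12.
With qbar = 1/2 - 3*e1 - 9*e2 - 1/2*e12 (scalar fixed, mapped units negated), q qbar = 181/2 (the sum of squared coefficients), so q^-1 = qbar / (181/2) = 1/181 - 6/181*e1 - 18/181*e2 - 1/181*e12; translating back:
Answer: 1/181 - 6/181*i - 18/181*j - 1/181*k


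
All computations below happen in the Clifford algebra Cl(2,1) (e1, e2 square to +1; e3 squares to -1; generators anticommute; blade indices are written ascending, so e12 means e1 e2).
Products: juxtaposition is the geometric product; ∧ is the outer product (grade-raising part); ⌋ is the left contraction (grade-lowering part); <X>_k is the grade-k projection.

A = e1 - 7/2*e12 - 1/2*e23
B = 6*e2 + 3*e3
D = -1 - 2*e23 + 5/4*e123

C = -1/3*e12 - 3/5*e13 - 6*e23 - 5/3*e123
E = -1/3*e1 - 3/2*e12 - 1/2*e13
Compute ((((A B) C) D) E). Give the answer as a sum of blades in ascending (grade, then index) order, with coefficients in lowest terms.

step 1: -21*e1 + 3/2*e2 + 3*e3 + 6*e12 + 3*e13 - 21/2*e123
step 2: 177/10 + 617/10*e1 - 123/10*e2 + 101/10*e3 - 13*e12 - 67/2*e13 + 188/5*e23 + 1259/10*e123
step 3: 2579/40 - 533/2*e1 + 1359/40*e2 + 123/4*e3 + 539/8*e12 + 599/8*e13 + 33/8*e23 - 9087/40*e123
step 4: 3659/24 + 3383/240*e1 + 74069/240*e2 - 43813/240*e3 - 3333/40*e12 - 79/5*e13 - 29/10*e23 - 2441/80*e123
Answer: 3659/24 + 3383/240*e1 + 74069/240*e2 - 43813/240*e3 - 3333/40*e12 - 79/5*e13 - 29/10*e23 - 2441/80*e123
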